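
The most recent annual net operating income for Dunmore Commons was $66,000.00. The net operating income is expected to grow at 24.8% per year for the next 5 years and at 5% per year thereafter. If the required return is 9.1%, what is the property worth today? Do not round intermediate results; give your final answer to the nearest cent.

D_1 = 82368.00000
D_2 = 102795.26400
D_3 = 128288.48947
D_4 = 160104.03486
D_5 = 199809.83551
Terminal value at year 5: TV = D_5×(1+g_2)/(r−g_2) = 209800.32728/0.041 = 5117081.15322
P_0 = D_1/(1+r)^1 + D_2/(1+r)^2 + D_3/(1+r)^3 + D_4/(1+r)^4 + D_5/(1+r)^5 + TV/(1+r)^5
    = 75497.70852 + 86362.18170 + 98790.10336 + 113006.46104 + 129268.61904 + 3310537.80477 = 3813462.87844

$3813462.88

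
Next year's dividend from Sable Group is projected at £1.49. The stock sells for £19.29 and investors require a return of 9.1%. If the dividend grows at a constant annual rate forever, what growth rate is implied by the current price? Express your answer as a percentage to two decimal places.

P = D₁/(r−g) ⇒ g = r − D₁/P = 0.091 − £1.49/£19.29 = 0.013758

1.38%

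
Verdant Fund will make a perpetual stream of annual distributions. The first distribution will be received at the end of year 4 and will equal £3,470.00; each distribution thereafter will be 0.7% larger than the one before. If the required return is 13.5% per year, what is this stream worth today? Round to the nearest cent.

Value at end of year 3: C₁ / (r − g) = £3,470.00 / (0.135 − 0.007) = £27,109.3750
Discount to today: PV = £27,109.3750 / (1 + 0.135)^3 = £27,109.3750 / 1.462135 = £18,540.95

£18540.95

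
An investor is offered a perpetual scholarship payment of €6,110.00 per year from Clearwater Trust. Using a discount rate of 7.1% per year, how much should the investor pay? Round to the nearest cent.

Level perpetuity: PV = C / r = €6,110.00 / 0.071 = €86,056.34

€86056.34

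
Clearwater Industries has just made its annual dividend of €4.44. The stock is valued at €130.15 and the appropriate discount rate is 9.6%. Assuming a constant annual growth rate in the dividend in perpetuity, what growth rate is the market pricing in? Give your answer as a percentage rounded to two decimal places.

P = D₀(1+g)/(r−g) ⇒ P(r−g) = D₀(1+g) ⇒ g(P+D₀) = P·r − D₀
g = (P·r − D₀)/(P + D₀) = (€130.15×0.096 − €4.44) / (€130.15 + €4.44) = 0.059844

5.98%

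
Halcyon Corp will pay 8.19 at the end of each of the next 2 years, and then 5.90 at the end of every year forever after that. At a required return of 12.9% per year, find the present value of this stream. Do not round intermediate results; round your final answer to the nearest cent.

49.56

PV of 2-year annuity: 8.19 × [1 − (1+0.129)^−2] / 0.129 = 13.67955
Perpetuity value at year 2: 5.90 / 0.129 = 45.73643
PV of perpetuity: 45.73643 / (1+0.129)^2 = 35.88182
Total PV = 13.67955 + 35.88182 = 49.56136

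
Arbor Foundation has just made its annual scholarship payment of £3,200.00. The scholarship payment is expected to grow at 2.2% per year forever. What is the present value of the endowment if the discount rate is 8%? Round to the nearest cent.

D₁ = D₀ × (1 + g) = £3,200.00 × 1.022 = £3,270.4000
Growing perpetuity: P = D₁ / (r − g) = £3,270.4000 / (0.08 − 0.022) = £56,386.21

£56386.21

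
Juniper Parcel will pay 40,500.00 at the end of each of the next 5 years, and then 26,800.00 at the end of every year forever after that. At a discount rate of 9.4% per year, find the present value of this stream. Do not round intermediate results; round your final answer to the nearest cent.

PV of 5-year annuity: 40,500.00 × [1 − (1+0.094)^−5] / 0.094 = 155909.39802
Perpetuity value at year 5: 26,800.00 / 0.094 = 285106.38298
PV of perpetuity: 285106.38298 / (1+0.094)^5 = 181936.70725
Total PV = 155909.39802 + 181936.70725 = 337846.10527

337846.11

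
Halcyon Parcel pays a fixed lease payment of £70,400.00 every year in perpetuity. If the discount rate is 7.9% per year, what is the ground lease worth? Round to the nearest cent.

£891139.24

Level perpetuity: PV = C / r = £70,400.00 / 0.079 = £891,139.24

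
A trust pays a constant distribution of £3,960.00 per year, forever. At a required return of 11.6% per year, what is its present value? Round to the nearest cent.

Level perpetuity: PV = C / r = £3,960.00 / 0.116 = £34,137.93

£34137.93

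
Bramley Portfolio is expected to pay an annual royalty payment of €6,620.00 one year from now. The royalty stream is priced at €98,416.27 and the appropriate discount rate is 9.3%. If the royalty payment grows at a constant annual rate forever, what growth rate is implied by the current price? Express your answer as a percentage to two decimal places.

P = D₁/(r−g) ⇒ g = r − D₁/P = 0.093 − €6,620.00/€98,416.27 = 0.025735

2.57%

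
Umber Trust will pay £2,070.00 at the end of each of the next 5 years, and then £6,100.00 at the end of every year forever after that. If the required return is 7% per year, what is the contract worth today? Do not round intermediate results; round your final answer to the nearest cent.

PV of 5-year annuity: £2,070.00 × [1 − (1+0.07)^−5] / 0.07 = 8487.40869
Perpetuity value at year 5: £6,100.00 / 0.07 = 87142.85714
PV of perpetuity: 87142.85714 / (1+0.07)^5 = 62131.65278
Total PV = 8487.40869 + 62131.65278 = 70619.06148

£70619.06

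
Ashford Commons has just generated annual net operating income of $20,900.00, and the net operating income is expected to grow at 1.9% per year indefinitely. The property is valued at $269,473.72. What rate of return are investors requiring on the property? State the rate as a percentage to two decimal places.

9.80%

D₁ = $20,900.00 × 1.019 = $21,297.1000
P = D₁/(r − g) ⇒ r = D₁/P + g = $21,297.1000/$269,473.72 + 0.019 = 0.079032 + 0.019 = 0.098032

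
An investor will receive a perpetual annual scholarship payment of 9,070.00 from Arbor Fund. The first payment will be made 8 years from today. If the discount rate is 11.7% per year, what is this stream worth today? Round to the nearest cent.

Value at end of year 7: C / r = 9,070.00 / 0.117 = 77,521.3675
Discount to today: PV = 77,521.3675 / (1 + 0.117)^7 = 77,521.3675 / 2.169563 = 35,731.33

35731.33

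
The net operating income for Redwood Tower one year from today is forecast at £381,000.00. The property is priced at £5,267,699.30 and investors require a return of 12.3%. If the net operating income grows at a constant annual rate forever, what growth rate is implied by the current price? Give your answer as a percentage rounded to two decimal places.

5.07%

P = D₁/(r−g) ⇒ g = r − D₁/P = 0.123 − £381,000.00/£5,267,699.30 = 0.050672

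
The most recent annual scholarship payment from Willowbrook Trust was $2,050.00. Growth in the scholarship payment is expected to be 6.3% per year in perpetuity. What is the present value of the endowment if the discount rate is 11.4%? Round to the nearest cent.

$42728.43

D₁ = D₀ × (1 + g) = $2,050.00 × 1.063 = $2,179.1500
Growing perpetuity: P = D₁ / (r − g) = $2,179.1500 / (0.114 − 0.063) = $42,728.43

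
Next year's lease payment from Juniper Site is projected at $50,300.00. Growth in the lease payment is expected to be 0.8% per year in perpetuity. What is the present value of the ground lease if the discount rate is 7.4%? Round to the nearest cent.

$762121.21

Growing perpetuity: P = D₁ / (r − g) = $50,300.0000 / (0.074 − 0.008) = $762,121.21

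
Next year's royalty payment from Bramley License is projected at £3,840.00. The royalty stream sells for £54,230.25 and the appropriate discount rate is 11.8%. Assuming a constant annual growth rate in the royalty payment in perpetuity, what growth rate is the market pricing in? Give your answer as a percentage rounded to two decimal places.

P = D₁/(r−g) ⇒ g = r − D₁/P = 0.118 − £3,840.00/£54,230.25 = 0.047191

4.72%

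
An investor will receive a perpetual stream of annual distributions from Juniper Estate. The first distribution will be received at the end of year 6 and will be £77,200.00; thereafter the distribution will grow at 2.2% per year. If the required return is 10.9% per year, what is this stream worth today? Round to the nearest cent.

Value at end of year 5: C₁ / (r − g) = £77,200.00 / (0.109 − 0.022) = £887,356.3218
Discount to today: PV = £887,356.3218 / (1 + 0.109)^5 = £887,356.3218 / 1.677481 = £528,981.30

£528981.30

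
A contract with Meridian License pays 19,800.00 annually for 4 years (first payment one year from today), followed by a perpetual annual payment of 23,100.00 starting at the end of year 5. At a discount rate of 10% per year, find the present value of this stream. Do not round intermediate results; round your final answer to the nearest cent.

PV of 4-year annuity: 19,800.00 × [1 − (1+0.1)^−4] / 0.1 = 62763.33584
Perpetuity value at year 4: 23,100.00 / 0.1 = 231000.00000
PV of perpetuity: 231000.00000 / (1+0.1)^4 = 157776.10819
Total PV = 62763.33584 + 157776.10819 = 220539.44403

220539.44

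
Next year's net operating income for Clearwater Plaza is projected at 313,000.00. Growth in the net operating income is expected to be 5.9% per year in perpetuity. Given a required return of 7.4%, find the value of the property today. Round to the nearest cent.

Growing perpetuity: P = D₁ / (r − g) = 313,000.0000 / (0.074 − 0.059) = 20,866,666.67

20866666.67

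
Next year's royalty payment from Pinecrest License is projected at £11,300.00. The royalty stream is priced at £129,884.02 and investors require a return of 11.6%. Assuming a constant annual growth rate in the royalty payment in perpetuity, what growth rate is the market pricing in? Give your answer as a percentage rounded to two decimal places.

P = D₁/(r−g) ⇒ g = r − D₁/P = 0.116 − £11,300.00/£129,884.02 = 0.028999

2.90%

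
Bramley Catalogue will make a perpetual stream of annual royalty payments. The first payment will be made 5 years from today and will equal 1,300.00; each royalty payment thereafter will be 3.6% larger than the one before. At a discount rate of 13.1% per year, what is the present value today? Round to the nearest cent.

Value at end of year 4: C₁ / (r − g) = 1,300.00 / (0.131 − 0.036) = 13,684.2105
Discount to today: PV = 13,684.2105 / (1 + 0.131)^4 = 13,684.2105 / 1.636253 = 8,363.14

8363.14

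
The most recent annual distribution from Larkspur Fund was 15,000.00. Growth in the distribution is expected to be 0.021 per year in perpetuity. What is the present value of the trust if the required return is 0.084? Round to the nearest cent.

D₁ = D₀ × (1 + g) = 15,000.00 × 1.021 = 15,315.0000
Growing perpetuity: P = D₁ / (r − g) = 15,315.0000 / (0.084 − 0.021) = 243,095.24

243095.24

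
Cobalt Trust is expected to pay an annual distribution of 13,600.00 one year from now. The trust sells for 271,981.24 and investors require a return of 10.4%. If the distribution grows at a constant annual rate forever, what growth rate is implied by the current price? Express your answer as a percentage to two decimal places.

P = D₁/(r−g) ⇒ g = r − D₁/P = 0.104 − 13,600.00/271,981.24 = 0.053997

5.40%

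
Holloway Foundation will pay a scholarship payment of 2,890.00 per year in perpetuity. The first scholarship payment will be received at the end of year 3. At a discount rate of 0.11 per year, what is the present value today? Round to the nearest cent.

Value at end of year 2: C / r = 2,890.00 / 0.11 = 26,272.7273
Discount to today: PV = 26,272.7273 / (1 + 0.11)^2 = 26,272.7273 / 1.232100 = 21,323.53

21323.53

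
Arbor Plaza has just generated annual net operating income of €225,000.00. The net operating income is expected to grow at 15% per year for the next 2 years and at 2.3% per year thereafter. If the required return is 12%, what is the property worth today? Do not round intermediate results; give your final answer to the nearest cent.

€2970004.14

D_1 = 258750.00000
D_2 = 297562.50000
Terminal value at year 2: TV = D_2×(1+g_2)/(r−g_2) = 304406.43750/0.097 = 3138210.69588
P_0 = D_1/(1+r)^1 + D_2/(1+r)^2 + TV/(1+r)^2
    = 231026.78571 + 237215.00319 + 2501762.35322 = 2970004.14212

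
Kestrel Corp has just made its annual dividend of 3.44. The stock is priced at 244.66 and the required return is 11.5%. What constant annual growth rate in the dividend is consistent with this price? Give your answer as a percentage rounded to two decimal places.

9.95%

P = D₀(1+g)/(r−g) ⇒ P(r−g) = D₀(1+g) ⇒ g(P+D₀) = P·r − D₀
g = (P·r − D₀)/(P + D₀) = (244.66×0.115 − 3.44) / (244.66 + 3.44) = 0.099540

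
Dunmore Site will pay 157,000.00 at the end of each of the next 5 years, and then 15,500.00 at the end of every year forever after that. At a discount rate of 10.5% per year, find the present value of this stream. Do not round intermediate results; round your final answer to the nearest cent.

677233.49

PV of 5-year annuity: 157,000.00 × [1 − (1+0.105)^−5] / 0.105 = 587628.74108
Perpetuity value at year 5: 15,500.00 / 0.105 = 147619.04762
PV of perpetuity: 147619.04762 / (1+0.105)^5 = 89604.74516
Total PV = 587628.74108 + 89604.74516 = 677233.48624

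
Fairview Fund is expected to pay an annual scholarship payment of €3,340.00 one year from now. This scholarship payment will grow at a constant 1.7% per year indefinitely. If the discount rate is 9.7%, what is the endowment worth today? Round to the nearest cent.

€41750.00

Growing perpetuity: P = D₁ / (r − g) = €3,340.0000 / (0.097 − 0.017) = €41,750.00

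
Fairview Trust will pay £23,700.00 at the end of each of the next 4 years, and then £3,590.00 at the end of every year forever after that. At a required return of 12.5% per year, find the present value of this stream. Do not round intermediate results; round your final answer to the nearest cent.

£89163.41

PV of 4-year annuity: £23,700.00 × [1 − (1+0.125)^−4] / 0.125 = 71233.65341
Perpetuity value at year 4: £3,590.00 / 0.125 = 28720.00000
PV of perpetuity: 28720.00000 / (1+0.125)^4 = 17929.75461
Total PV = 71233.65341 + 17929.75461 = 89163.40802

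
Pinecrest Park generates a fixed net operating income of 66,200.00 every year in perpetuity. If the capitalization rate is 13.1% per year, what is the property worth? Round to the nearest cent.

505343.51

Level perpetuity: PV = C / r = 66,200.00 / 0.131 = 505,343.51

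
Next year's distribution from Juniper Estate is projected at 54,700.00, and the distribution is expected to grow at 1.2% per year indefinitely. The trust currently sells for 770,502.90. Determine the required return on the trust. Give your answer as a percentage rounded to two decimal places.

P = D₁/(r − g) ⇒ r = D₁/P + g = 54,700.0000/770,502.90 + 0.012 = 0.070993 + 0.012 = 0.082993

8.30%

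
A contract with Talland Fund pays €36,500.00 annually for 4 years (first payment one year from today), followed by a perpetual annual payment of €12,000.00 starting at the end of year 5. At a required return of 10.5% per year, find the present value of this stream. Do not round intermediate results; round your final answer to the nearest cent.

PV of 4-year annuity: €36,500.00 × [1 − (1+0.105)^−4] / 0.105 = 114458.82930
Perpetuity value at year 4: €12,000.00 / 0.105 = 114285.71429
PV of perpetuity: 114285.71429 / (1+0.105)^4 = 76655.41424
Total PV = 114458.82930 + 76655.41424 = 191114.24354

€191114.24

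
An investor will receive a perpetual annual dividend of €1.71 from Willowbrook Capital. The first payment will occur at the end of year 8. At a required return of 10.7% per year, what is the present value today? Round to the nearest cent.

€7.84

Value at end of year 7: C / r = €1.71 / 0.107 = €15.9813
Discount to today: PV = €15.9813 / (1 + 0.107)^7 = €15.9813 / 2.037198 = €7.84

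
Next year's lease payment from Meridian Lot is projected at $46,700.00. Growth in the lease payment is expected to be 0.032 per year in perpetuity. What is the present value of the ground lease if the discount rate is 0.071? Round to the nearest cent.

Growing perpetuity: P = D₁ / (r − g) = $46,700.0000 / (0.071 − 0.032) = $1,197,435.90

$1197435.90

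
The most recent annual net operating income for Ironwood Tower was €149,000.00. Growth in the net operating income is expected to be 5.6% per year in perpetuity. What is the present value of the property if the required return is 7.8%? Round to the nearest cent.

€7152000.00

D₁ = D₀ × (1 + g) = €149,000.00 × 1.056 = €157,344.0000
Growing perpetuity: P = D₁ / (r − g) = €157,344.0000 / (0.078 − 0.056) = €7,152,000.00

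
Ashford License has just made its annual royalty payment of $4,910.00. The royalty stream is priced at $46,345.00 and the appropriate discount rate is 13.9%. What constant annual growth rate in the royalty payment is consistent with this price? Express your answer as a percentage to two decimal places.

2.99%

P = D₀(1+g)/(r−g) ⇒ P(r−g) = D₀(1+g) ⇒ g(P+D₀) = P·r − D₀
g = (P·r − D₀)/(P + D₀) = ($46,345.00×0.139 − $4,910.00) / ($46,345.00 + $4,910.00) = 0.029889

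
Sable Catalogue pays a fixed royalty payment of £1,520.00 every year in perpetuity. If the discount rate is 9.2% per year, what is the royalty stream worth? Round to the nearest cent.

£16521.74

Level perpetuity: PV = C / r = £1,520.00 / 0.092 = £16,521.74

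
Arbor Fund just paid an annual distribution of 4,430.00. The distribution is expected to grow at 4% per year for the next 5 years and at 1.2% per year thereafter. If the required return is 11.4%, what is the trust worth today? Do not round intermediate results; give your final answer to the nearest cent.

D_1 = 4607.20000
D_2 = 4791.48800
D_3 = 4983.14752
D_4 = 5182.47342
D_5 = 5389.77236
Terminal value at year 5: TV = D_5×(1+g_2)/(r−g_2) = 5454.44963/0.102 = 53474.99633
P_0 = D_1/(1+r)^1 + D_2/(1+r)^2 + D_3/(1+r)^3 + D_4/(1+r)^4 + D_5/(1+r)^5 + TV/(1+r)^5
    = 4135.72711 + 3861.00197 + 3604.52608 + 3365.08718 + 3141.55356 + 31169.13925 = 49277.03515

49277.04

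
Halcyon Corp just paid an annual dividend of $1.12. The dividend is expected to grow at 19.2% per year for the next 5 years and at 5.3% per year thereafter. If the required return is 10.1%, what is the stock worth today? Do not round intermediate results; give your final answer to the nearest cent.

D_1 = 1.33504
D_2 = 1.59137
D_3 = 1.89691
D_4 = 2.26112
D_5 = 2.69525
Terminal value at year 5: TV = D_5×(1+g_2)/(r−g_2) = 2.83810/0.048 = 59.12708
P_0 = D_1/(1+r)^1 + D_2/(1+r)^2 + D_3/(1+r)^3 + D_4/(1+r)^4 + D_5/(1+r)^5 + TV/(1+r)^5
    = 1.21257 + 1.31279 + 1.42130 + 1.53877 + 1.66595 + 36.54684 = 43.69822

$43.70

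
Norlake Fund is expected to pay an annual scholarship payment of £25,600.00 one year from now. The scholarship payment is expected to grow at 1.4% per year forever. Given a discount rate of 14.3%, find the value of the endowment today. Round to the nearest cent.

£198449.61

Growing perpetuity: P = D₁ / (r − g) = £25,600.0000 / (0.143 − 0.014) = £198,449.61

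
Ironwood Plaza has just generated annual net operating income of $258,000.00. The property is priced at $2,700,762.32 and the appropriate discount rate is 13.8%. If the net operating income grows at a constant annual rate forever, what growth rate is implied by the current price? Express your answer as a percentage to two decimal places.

P = D₀(1+g)/(r−g) ⇒ P(r−g) = D₀(1+g) ⇒ g(P+D₀) = P·r − D₀
g = (P·r − D₀)/(P + D₀) = ($2,700,762.32×0.138 − $258,000.00) / ($2,700,762.32 + $258,000.00) = 0.038768

3.88%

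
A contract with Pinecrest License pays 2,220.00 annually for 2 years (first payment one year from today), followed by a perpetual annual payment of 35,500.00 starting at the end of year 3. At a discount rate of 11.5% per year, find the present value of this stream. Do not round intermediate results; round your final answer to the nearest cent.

PV of 2-year annuity: 2,220.00 × [1 − (1+0.115)^−2] / 0.115 = 3776.70977
Perpetuity value at year 2: 35,500.00 / 0.115 = 308695.65217
PV of perpetuity: 308695.65217 / (1+0.115)^2 = 248302.32032
Total PV = 3776.70977 + 248302.32032 = 252079.03008

252079.03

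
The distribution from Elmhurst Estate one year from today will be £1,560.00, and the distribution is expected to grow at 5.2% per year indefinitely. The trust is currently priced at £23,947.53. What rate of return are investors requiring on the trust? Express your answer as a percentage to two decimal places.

11.71%

P = D₁/(r − g) ⇒ r = D₁/P + g = £1,560.0000/£23,947.53 + 0.052 = 0.065142 + 0.052 = 0.117142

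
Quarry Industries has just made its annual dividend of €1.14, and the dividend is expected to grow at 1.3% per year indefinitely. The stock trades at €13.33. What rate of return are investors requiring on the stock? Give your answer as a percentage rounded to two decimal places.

9.96%

D₁ = €1.14 × 1.013 = €1.1548
P = D₁/(r − g) ⇒ r = D₁/P + g = €1.1548/€13.33 + 0.013 = 0.086633 + 0.013 = 0.099633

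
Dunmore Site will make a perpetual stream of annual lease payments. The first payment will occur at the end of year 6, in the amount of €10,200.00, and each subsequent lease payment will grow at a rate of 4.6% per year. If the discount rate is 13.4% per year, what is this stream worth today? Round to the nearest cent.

Value at end of year 5: C₁ / (r − g) = €10,200.00 / (0.134 − 0.046) = €115,909.0909
Discount to today: PV = €115,909.0909 / (1 + 0.134)^5 = €115,909.0909 / 1.875276 = €61,809.07

€61809.07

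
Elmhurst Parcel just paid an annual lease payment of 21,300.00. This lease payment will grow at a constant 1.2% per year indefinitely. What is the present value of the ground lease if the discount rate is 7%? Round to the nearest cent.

D₁ = D₀ × (1 + g) = 21,300.00 × 1.012 = 21,555.6000
Growing perpetuity: P = D₁ / (r − g) = 21,555.6000 / (0.07 − 0.012) = 371,648.28

371648.28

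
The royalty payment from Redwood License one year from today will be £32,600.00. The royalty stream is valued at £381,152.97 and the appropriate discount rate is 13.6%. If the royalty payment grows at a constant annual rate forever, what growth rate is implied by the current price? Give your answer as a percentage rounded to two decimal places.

P = D₁/(r−g) ⇒ g = r − D₁/P = 0.136 − £32,600.00/£381,152.97 = 0.050470

5.05%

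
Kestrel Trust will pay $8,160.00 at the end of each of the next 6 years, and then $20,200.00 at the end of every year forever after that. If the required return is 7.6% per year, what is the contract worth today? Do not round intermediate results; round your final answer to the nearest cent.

PV of 6-year annuity: $8,160.00 × [1 − (1+0.076)^−6] / 0.076 = 38184.85586
Perpetuity value at year 6: $20,200.00 / 0.076 = 265789.47368
PV of perpetuity: 265789.47368 / (1+0.076)^6 = 171263.23737
Total PV = 38184.85586 + 171263.23737 = 209448.09323

$209448.09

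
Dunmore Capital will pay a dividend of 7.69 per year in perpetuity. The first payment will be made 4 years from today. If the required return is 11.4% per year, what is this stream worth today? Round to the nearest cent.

Value at end of year 3: C / r = 7.69 / 0.114 = 67.4561
Discount to today: PV = 67.4561 / (1 + 0.114)^3 = 67.4561 / 1.382470 = 48.79

48.79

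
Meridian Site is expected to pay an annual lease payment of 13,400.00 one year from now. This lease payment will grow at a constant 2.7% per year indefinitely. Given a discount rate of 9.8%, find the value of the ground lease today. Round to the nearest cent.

Growing perpetuity: P = D₁ / (r − g) = 13,400.0000 / (0.098 − 0.027) = 188,732.39

188732.39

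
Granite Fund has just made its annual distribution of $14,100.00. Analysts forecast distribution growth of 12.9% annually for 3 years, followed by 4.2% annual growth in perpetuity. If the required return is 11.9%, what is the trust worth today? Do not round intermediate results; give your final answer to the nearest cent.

$239029.68

D_1 = 15918.90000
D_2 = 17972.43810
D_3 = 20290.88261
Terminal value at year 3: TV = D_3×(1+g_2)/(r−g_2) = 21143.09968/0.077 = 274585.71019
P_0 = D_1/(1+r)^1 + D_2/(1+r)^2 + D_3/(1+r)^3 + TV/(1+r)^3
    = 14226.00536 + 14353.13678 + 14481.40431 + 195969.13363 = 239029.68008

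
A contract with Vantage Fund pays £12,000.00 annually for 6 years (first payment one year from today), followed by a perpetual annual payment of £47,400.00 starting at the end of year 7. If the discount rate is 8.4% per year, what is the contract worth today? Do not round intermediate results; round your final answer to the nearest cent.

PV of 6-year annuity: £12,000.00 × [1 − (1+0.084)^−6] / 0.084 = 54807.77005
Perpetuity value at year 6: £47,400.00 / 0.084 = 564285.71429
PV of perpetuity: 564285.71429 / (1+0.084)^6 = 347795.02261
Total PV = 54807.77005 + 347795.02261 = 402602.79265

£402602.79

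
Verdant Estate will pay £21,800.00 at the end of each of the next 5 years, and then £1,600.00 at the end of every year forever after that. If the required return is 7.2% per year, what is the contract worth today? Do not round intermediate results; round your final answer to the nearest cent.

£104604.57

PV of 5-year annuity: £21,800.00 × [1 − (1+0.072)^−5] / 0.072 = 88907.67882
Perpetuity value at year 5: £1,600.00 / 0.072 = 22222.22222
PV of perpetuity: 22222.22222 / (1+0.072)^5 = 15696.88800
Total PV = 88907.67882 + 15696.88800 = 104604.56681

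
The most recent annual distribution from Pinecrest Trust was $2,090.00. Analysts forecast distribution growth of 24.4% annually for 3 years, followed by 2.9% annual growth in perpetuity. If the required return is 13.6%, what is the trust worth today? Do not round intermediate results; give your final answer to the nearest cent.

$33933.47

D_1 = 2599.96000
D_2 = 3234.35024
D_3 = 4023.53170
Terminal value at year 3: TV = D_3×(1+g_2)/(r−g_2) = 4140.21412/0.107 = 38693.58989
P_0 = D_1/(1+r)^1 + D_2/(1+r)^2 + D_3/(1+r)^3 + TV/(1+r)^3
    = 2288.69718 + 2506.28459 + 2744.55813 + 26393.92815 = 33933.46805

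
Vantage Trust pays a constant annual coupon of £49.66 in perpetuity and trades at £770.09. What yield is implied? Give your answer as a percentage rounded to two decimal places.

6.45%

P = C/r ⇒ r = C/P = £49.66/£770.09 = 0.064486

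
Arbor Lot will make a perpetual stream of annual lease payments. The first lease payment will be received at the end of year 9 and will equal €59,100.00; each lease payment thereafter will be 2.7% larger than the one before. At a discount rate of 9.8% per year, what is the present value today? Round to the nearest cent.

Value at end of year 8: C₁ / (r − g) = €59,100.00 / (0.098 − 0.027) = €832,394.3662
Discount to today: PV = €832,394.3662 / (1 + 0.098)^8 = €832,394.3662 / 2.112607 = €394,012.87

€394012.87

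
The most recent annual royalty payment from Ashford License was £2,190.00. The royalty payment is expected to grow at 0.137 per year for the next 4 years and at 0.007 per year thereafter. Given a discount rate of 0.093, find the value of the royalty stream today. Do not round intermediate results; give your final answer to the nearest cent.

£39706.51

D_1 = 2490.03000
D_2 = 2831.16411
D_3 = 3219.03359
D_4 = 3660.04120
Terminal value at year 4: TV = D_4×(1+g_2)/(r−g_2) = 3685.66148/0.086 = 42856.52888
P_0 = D_1/(1+r)^1 + D_2/(1+r)^2 + D_3/(1+r)^3 + D_4/(1+r)^4 + TV/(1+r)^4
    = 2278.16102 + 2369.87108 + 2465.27302 + 2564.51549 + 30028.68713 = 39706.50774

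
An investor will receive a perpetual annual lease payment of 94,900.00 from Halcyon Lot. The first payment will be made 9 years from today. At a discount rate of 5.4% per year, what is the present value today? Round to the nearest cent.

1153845.25

Value at end of year 8: C / r = 94,900.00 / 0.054 = 1,757,407.4074
Discount to today: PV = 1,757,407.4074 / (1 + 0.054)^8 = 1,757,407.4074 / 1.523088 = 1,153,845.25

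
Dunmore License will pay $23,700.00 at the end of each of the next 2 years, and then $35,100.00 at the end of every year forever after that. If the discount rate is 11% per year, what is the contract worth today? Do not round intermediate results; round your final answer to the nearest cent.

$299568.14

PV of 2-year annuity: $23,700.00 × [1 − (1+0.11)^−2] / 0.11 = 40586.80302
Perpetuity value at year 2: $35,100.00 / 0.11 = 319090.90909
PV of perpetuity: 319090.90909 / (1+0.11)^2 = 258981.34006
Total PV = 40586.80302 + 258981.34006 = 299568.14308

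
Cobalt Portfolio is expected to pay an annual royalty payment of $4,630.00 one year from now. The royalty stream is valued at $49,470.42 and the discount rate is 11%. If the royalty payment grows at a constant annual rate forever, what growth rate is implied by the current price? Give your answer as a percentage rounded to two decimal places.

1.64%

P = D₁/(r−g) ⇒ g = r − D₁/P = 0.11 − $4,630.00/$49,470.42 = 0.016409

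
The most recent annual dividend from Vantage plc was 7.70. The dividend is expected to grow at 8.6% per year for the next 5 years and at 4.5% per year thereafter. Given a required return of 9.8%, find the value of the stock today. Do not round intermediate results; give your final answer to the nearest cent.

180.96

D_1 = 8.36220
D_2 = 9.08135
D_3 = 9.86235
D_4 = 10.71051
D_5 = 11.63161
Terminal value at year 5: TV = D_5×(1+g_2)/(r−g_2) = 12.15503/0.053 = 229.34025
P_0 = D_1/(1+r)^1 + D_2/(1+r)^2 + D_3/(1+r)^3 + D_4/(1+r)^4 + D_5/(1+r)^5 + TV/(1+r)^5
    = 7.61585 + 7.53261 + 7.45029 + 7.36887 + 7.28833 + 143.70391 = 180.95985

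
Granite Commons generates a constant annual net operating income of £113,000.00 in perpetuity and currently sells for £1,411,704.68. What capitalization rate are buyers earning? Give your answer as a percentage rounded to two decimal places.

8.00%

P = C/r ⇒ r = C/P = £113,000.00/£1,411,704.68 = 0.080045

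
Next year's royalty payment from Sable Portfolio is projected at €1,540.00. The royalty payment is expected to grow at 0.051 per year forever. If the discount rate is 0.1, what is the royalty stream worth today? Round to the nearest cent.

Growing perpetuity: P = D₁ / (r − g) = €1,540.0000 / (0.1 − 0.051) = €31,428.57

€31428.57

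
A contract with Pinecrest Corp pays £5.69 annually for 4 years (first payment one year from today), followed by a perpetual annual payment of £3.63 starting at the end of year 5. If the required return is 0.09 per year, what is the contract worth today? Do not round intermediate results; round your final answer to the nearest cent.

PV of 4-year annuity: £5.69 × [1 − (1+0.09)^−4] / 0.09 = 18.43401
Perpetuity value at year 4: £3.63 / 0.09 = 40.33333
PV of perpetuity: 40.33333 / (1+0.09)^4 = 28.57315
Total PV = 18.43401 + 28.57315 = 47.00716

£47.01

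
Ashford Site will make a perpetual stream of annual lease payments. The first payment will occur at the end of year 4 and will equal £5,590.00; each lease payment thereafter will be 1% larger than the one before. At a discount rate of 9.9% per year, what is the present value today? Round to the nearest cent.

Value at end of year 3: C₁ / (r − g) = £5,590.00 / (0.099 − 0.01) = £62,808.9888
Discount to today: PV = £62,808.9888 / (1 + 0.099)^3 = £62,808.9888 / 1.327373 = £47,318.26

£47318.26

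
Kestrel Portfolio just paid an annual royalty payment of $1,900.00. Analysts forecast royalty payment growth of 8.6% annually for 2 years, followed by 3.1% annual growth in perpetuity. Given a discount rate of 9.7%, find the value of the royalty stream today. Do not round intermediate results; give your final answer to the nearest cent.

$32831.09

D_1 = 2063.40000
D_2 = 2240.85240
Terminal value at year 2: TV = D_2×(1+g_2)/(r−g_2) = 2310.31882/0.066 = 35004.83067
P_0 = D_1/(1+r)^1 + D_2/(1+r)^2 + TV/(1+r)^2
    = 1880.94804 + 1862.08712 + 29088.05790 = 32831.09306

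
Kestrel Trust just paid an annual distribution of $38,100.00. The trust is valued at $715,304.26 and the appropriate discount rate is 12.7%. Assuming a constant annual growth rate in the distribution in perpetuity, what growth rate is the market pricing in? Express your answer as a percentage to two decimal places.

P = D₀(1+g)/(r−g) ⇒ P(r−g) = D₀(1+g) ⇒ g(P+D₀) = P·r − D₀
g = (P·r − D₀)/(P + D₀) = ($715,304.26×0.127 − $38,100.00) / ($715,304.26 + $38,100.00) = 0.070007

7.00%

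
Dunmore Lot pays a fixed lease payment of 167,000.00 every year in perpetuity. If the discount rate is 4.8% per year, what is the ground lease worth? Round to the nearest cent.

3479166.67

Level perpetuity: PV = C / r = 167,000.00 / 0.048 = 3,479,166.67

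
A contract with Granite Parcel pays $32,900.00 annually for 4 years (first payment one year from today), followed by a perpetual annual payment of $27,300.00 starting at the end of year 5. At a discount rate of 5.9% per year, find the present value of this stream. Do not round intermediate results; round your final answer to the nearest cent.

PV of 4-year annuity: $32,900.00 × [1 − (1+0.059)^−4] / 0.059 = 114263.50735
Perpetuity value at year 4: $27,300.00 / 0.059 = 462711.86441
PV of perpetuity: 462711.86441 / (1+0.059)^4 = 367897.46469
Total PV = 114263.50735 + 367897.46469 = 482160.97204

$482160.97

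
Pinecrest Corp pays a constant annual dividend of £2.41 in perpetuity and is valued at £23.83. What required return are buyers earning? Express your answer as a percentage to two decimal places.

10.11%

P = C/r ⇒ r = C/P = £2.41/£23.83 = 0.101133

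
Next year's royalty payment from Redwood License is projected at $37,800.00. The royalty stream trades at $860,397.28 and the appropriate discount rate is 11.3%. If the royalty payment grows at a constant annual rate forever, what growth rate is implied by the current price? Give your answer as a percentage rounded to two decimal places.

P = D₁/(r−g) ⇒ g = r − D₁/P = 0.113 − $37,800.00/$860,397.28 = 0.069067

6.91%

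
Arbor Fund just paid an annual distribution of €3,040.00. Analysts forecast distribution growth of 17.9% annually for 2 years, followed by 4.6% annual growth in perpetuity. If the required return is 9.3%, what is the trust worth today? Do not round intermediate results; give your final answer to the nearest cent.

€85538.15

D_1 = 3584.16000
D_2 = 4225.72464
Terminal value at year 2: TV = D_2×(1+g_2)/(r−g_2) = 4420.10797/0.047 = 94044.85050
P_0 = D_1/(1+r)^1 + D_2/(1+r)^2 + TV/(1+r)^2
    = 3279.19488 + 3537.21021 + 78721.74212 = 85538.14720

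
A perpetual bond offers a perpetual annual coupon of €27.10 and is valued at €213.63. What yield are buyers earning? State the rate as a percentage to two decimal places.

P = C/r ⇒ r = C/P = €27.10/€213.63 = 0.126855

12.69%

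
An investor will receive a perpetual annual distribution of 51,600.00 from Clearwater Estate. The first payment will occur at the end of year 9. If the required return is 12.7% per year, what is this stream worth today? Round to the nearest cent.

Value at end of year 8: C / r = 51,600.00 / 0.127 = 406,299.2126
Discount to today: PV = 406,299.2126 / (1 + 0.127)^8 = 406,299.2126 / 2.602504 = 156,118.60

156118.60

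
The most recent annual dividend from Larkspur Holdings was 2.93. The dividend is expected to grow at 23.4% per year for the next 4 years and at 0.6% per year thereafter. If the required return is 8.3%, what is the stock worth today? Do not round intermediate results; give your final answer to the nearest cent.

D_1 = 3.61562
D_2 = 4.46168
D_3 = 5.50571
D_4 = 6.79404
Terminal value at year 4: TV = D_4×(1+g_2)/(r−g_2) = 6.83481/0.077 = 88.76372
P_0 = D_1/(1+r)^1 + D_2/(1+r)^2 + D_3/(1+r)^3 + D_4/(1+r)^4 + TV/(1+r)^4
    = 3.33852 + 3.80400 + 4.33439 + 4.93872 + 64.52406 = 80.93970

80.94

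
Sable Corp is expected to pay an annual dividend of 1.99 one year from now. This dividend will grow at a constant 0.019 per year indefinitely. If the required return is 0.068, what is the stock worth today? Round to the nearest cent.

40.61

Growing perpetuity: P = D₁ / (r − g) = 1.9900 / (0.068 − 0.019) = 40.61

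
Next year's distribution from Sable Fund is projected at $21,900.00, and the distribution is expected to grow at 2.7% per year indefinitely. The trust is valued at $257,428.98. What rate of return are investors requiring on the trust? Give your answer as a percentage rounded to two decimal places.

P = D₁/(r − g) ⇒ r = D₁/P + g = $21,900.0000/$257,428.98 + 0.027 = 0.085072 + 0.027 = 0.112072

11.21%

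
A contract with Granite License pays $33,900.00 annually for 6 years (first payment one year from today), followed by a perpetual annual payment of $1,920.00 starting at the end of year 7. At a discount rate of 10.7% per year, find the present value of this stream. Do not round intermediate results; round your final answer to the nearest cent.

$154413.85

PV of 6-year annuity: $33,900.00 × [1 − (1+0.107)^−6] / 0.107 = 144663.24602
Perpetuity value at year 6: $1,920.00 / 0.107 = 17943.92523
PV of perpetuity: 17943.92523 / (1+0.107)^6 = 9750.60865
Total PV = 144663.24602 + 9750.60865 = 154413.85466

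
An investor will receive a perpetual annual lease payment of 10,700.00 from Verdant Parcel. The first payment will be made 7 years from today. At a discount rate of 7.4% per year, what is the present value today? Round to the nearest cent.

Value at end of year 6: C / r = 10,700.00 / 0.074 = 144,594.5946
Discount to today: PV = 144,594.5946 / (1 + 0.074)^6 = 144,594.5946 / 1.534708 = 94,216.37

94216.37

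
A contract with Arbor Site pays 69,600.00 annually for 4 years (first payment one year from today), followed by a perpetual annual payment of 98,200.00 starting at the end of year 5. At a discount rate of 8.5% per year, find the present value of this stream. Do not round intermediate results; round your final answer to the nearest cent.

1061612.05

PV of 4-year annuity: 69,600.00 × [1 − (1+0.085)^−4] / 0.085 = 227981.52723
Perpetuity value at year 4: 98,200.00 / 0.085 = 1155294.11765
PV of perpetuity: 1155294.11765 / (1+0.085)^4 = 833630.52606
Total PV = 227981.52723 + 833630.52606 = 1061612.05329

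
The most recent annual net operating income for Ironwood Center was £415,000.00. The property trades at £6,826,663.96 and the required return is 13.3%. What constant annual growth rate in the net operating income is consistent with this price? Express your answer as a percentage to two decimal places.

6.81%

P = D₀(1+g)/(r−g) ⇒ P(r−g) = D₀(1+g) ⇒ g(P+D₀) = P·r − D₀
g = (P·r − D₀)/(P + D₀) = (£6,826,663.96×0.133 − £415,000.00) / (£6,826,663.96 + £415,000.00) = 0.068071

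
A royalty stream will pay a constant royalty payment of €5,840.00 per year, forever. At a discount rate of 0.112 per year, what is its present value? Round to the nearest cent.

Level perpetuity: PV = C / r = €5,840.00 / 0.112 = €52,142.86

€52142.86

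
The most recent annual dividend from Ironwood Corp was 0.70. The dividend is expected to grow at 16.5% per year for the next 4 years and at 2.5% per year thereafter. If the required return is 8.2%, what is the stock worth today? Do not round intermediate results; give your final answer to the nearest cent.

D_1 = 0.81550
D_2 = 0.95006
D_3 = 1.10682
D_4 = 1.28944
Terminal value at year 4: TV = D_4×(1+g_2)/(r−g_2) = 1.32168/0.057 = 23.18733
P_0 = D_1/(1+r)^1 + D_2/(1+r)^2 + D_3/(1+r)^3 + D_4/(1+r)^4 + TV/(1+r)^4
    = 0.75370 + 0.81151 + 0.87376 + 0.94079 + 16.91772 = 20.29748

20.30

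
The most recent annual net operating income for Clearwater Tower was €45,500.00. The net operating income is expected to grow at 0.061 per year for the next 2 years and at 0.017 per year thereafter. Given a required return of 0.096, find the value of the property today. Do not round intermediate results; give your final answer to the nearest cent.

€635614.78

D_1 = 48275.50000
D_2 = 51220.30550
Terminal value at year 2: TV = D_2×(1+g_2)/(r−g_2) = 52091.05069/0.079 = 659380.38853
P_0 = D_1/(1+r)^1 + D_2/(1+r)^2 + TV/(1+r)^2
    = 44046.98905 + 42640.37900 + 548927.41066 = 635614.77871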